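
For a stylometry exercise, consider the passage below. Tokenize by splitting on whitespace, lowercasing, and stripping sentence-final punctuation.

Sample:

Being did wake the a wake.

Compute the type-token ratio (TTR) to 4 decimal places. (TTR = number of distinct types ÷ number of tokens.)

N = 6 tokens, V = 5 types.
TTR = V / N = 5 / 6 = 0.8333

0.8333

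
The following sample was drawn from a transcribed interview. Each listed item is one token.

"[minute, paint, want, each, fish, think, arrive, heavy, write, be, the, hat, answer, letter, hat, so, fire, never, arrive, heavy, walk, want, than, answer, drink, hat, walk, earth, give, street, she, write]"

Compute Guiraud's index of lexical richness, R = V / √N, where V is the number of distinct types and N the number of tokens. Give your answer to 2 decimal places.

4.24

N = 32, V = 24.
√N = 5.656854
R = 24 / 5.656854 = 4.24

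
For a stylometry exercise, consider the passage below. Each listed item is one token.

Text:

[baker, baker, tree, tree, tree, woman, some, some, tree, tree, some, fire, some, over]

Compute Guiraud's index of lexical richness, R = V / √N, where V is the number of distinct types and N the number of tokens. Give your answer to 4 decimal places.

N = 14, V = 6.
√N = 3.741657
R = 6 / 3.741657 = 1.6036

1.6036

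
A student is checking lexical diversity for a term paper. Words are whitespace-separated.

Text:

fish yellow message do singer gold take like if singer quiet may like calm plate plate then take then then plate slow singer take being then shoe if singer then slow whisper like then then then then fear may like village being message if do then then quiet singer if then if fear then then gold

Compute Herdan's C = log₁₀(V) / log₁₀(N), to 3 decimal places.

N = 56, V = 20.
log₁₀(V) = 1.301030, log₁₀(N) = 1.748188
C = 1.301030 / 1.748188 = 0.744

0.744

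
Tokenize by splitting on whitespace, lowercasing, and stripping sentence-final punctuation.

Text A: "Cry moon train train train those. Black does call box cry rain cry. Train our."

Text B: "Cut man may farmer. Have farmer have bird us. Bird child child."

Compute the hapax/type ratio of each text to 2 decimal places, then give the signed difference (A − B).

A: hapax=8, V=10, ratio=0.80
B: hapax=4, V=8, ratio=0.50
Difference = 0.80 − 0.50 = 0.30

0.30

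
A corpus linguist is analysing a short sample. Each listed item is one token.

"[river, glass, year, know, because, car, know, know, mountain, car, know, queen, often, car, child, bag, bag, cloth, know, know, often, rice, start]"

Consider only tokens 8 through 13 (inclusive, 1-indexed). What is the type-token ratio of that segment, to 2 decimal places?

Segment tokens 8–13: know, mountain, car, know, queen, often
Segment N = 6, segment V = 5.
TTR = 5 / 6 = 0.83

0.83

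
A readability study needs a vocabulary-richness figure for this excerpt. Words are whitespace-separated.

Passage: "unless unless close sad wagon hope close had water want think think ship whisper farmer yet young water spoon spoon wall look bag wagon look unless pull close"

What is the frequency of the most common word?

3

Frequencies: unless:3, close:3, wagon:2, water:2, think:2, spoon:2, look:2, sad:1, hope:1, had:1, want:1, ship:1, whisper:1, farmer:1, yet:1, young:1, wall:1, bag:1, pull:1
Most common: 'unless' with frequency 3.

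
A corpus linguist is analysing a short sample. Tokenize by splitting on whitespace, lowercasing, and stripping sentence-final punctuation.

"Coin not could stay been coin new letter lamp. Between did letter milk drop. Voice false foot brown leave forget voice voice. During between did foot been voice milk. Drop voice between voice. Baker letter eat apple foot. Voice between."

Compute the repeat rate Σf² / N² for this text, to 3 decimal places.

0.073

Frequencies: voice:7, between:4, letter:3, foot:3, coin:2, been:2, did:2, milk:2, drop:2, not:1, could:1, stay:1, new:1, lamp:1, false:1, brown:1, leave:1, forget:1, during:1, baker:1, … (2 more, each freq 1)
Σf² = 116; N² = 1600
Repeat rate = 116 / 1600 = 0.073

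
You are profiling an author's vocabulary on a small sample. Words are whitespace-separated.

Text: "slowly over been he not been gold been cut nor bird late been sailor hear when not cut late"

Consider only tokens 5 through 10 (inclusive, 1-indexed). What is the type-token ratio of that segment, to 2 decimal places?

Segment tokens 5–10: not, been, gold, been, cut, nor
Segment N = 6, segment V = 5.
TTR = 5 / 6 = 0.83

0.83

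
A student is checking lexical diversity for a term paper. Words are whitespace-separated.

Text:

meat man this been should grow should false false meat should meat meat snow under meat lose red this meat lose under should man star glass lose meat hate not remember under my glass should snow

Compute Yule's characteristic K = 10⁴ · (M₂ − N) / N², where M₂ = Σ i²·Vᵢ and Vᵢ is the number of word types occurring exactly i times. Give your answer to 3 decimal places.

Frequencies: meat:7, should:5, under:3, lose:3, man:2, this:2, false:2, snow:2, glass:2, been:1, grow:1, red:1, star:1, hate:1, not:1, remember:1, my:1
N = 36. Frequency spectrum: V_1=8, V_2=5, V_3=2, V_5=1, V_7=1
M₂ = 1²·8 + 2²·5 + 3²·2 + 5²·1 + 7²·1 = 120
K = 10000 × (120 − 36) / 36² = 648.148

648.148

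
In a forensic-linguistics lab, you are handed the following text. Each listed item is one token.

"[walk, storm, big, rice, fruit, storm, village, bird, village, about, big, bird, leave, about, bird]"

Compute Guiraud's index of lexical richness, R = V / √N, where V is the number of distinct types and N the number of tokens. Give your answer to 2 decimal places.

2.32

N = 15, V = 9.
√N = 3.872983
R = 9 / 3.872983 = 2.32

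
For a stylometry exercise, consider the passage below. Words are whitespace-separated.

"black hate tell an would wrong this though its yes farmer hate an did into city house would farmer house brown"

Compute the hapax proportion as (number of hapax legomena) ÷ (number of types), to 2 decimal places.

Frequencies: hate:2, an:2, would:2, farmer:2, house:2, black:1, tell:1, wrong:1, this:1, though:1, its:1, yes:1, did:1, into:1, city:1, brown:1
Hapax count = 11; type count = 16.
Ratio = 11 / 16 = 0.69

0.69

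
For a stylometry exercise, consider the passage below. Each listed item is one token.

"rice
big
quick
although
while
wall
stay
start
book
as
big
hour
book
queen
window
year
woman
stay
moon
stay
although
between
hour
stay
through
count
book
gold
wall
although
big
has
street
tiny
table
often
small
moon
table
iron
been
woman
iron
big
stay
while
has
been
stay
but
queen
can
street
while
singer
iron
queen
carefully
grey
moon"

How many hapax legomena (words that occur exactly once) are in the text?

Frequencies: stay:6, big:4, although:3, while:3, book:3, queen:3, moon:3, iron:3, wall:2, hour:2, woman:2, has:2, street:2, table:2, been:2, rice:1, quick:1, start:1, as:1, window:1, … (13 more, each freq 1)
Hapax (freq=1): as, between, but, can, carefully, count, gold, grey, often, quick, rice, singer, small, start, through, tiny, window, year

18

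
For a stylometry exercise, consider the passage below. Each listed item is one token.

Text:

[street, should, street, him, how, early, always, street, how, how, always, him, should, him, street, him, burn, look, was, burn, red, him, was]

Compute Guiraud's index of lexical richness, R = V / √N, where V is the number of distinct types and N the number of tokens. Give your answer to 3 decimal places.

2.085

N = 23, V = 10.
√N = 4.795832
R = 10 / 4.795832 = 2.085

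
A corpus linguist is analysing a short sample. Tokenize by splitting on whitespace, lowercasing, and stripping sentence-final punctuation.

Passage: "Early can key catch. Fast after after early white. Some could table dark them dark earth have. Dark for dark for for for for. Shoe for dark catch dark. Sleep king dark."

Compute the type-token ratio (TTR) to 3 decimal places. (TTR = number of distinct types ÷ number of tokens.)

0.563

N = 32 tokens, V = 18 types.
TTR = V / N = 18 / 32 = 0.563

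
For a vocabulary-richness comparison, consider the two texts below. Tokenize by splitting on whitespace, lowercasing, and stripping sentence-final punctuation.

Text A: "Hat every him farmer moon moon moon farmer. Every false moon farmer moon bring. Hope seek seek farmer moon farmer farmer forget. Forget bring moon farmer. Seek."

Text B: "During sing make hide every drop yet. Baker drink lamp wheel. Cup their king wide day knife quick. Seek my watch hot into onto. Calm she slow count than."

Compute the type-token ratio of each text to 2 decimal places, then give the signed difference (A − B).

-0.63

TTR(A) = 10/27 = 0.37
TTR(B) = 29/29 = 1.00
Difference = 0.37 − 1.00 = -0.63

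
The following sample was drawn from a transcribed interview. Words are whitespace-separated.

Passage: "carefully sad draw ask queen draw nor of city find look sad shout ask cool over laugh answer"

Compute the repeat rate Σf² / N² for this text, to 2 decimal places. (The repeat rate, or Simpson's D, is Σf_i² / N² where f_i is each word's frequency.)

Frequencies: sad:2, draw:2, ask:2, carefully:1, queen:1, nor:1, of:1, city:1, find:1, look:1, shout:1, cool:1, over:1, laugh:1, answer:1
Σf² = 24; N² = 324
Repeat rate = 24 / 324 = 0.07

0.07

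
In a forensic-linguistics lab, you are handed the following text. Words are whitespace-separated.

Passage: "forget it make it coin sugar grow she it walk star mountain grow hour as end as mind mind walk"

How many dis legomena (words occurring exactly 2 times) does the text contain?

Frequencies: it:3, grow:2, walk:2, as:2, mind:2, forget:1, make:1, coin:1, sugar:1, she:1, star:1, mountain:1, hour:1, end:1
Words with frequency 2: as, grow, mind, walk

4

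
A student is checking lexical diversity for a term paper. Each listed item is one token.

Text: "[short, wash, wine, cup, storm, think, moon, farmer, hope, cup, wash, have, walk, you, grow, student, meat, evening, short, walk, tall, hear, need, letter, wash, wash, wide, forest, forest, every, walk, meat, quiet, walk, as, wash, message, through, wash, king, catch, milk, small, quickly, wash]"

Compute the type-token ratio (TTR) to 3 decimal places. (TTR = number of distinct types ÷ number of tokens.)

N = 45 tokens, V = 32 types.
TTR = V / N = 32 / 45 = 0.711

0.711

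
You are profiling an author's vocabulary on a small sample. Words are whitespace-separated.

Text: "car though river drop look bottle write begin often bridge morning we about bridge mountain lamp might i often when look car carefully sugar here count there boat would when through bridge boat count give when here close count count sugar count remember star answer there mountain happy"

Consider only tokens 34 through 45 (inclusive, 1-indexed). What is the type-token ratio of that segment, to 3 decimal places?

Segment tokens 34–45: count, give, when, here, close, count, count, sugar, count, remember, star, answer
Segment N = 12, segment V = 9.
TTR = 9 / 12 = 0.750

0.750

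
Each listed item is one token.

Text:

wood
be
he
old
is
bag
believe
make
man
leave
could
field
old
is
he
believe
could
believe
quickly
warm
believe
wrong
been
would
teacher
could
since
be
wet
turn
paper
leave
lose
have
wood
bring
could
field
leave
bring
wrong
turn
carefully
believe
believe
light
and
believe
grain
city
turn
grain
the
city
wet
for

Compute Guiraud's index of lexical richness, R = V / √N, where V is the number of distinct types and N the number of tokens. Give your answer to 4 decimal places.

4.2762

N = 56, V = 32.
√N = 7.483315
R = 32 / 7.483315 = 4.2762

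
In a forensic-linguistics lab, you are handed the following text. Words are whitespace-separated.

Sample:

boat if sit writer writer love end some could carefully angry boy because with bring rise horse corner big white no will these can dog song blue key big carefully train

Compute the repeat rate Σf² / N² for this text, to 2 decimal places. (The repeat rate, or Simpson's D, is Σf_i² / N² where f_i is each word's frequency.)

Frequencies: writer:2, carefully:2, big:2, boat:1, if:1, sit:1, love:1, end:1, some:1, could:1, angry:1, boy:1, because:1, with:1, bring:1, rise:1, horse:1, corner:1, white:1, no:1, … (8 more, each freq 1)
Σf² = 37; N² = 961
Repeat rate = 37 / 961 = 0.04

0.04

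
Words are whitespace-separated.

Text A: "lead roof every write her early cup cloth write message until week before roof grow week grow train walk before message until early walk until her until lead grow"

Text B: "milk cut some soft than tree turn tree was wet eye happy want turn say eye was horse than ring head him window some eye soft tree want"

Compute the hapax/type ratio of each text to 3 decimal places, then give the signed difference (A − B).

A: hapax=4, V=15, ratio=0.267
B: hapax=10, V=18, ratio=0.556
Difference = 0.267 − 0.556 = -0.289

-0.289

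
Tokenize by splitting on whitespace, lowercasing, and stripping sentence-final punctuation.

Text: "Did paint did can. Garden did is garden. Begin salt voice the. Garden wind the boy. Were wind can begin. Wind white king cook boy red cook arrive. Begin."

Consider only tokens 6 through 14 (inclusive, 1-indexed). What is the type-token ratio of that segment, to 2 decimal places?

Segment tokens 6–14: did, is, garden, begin, salt, voice, the, garden, wind
Segment N = 9, segment V = 8.
TTR = 8 / 9 = 0.89

0.89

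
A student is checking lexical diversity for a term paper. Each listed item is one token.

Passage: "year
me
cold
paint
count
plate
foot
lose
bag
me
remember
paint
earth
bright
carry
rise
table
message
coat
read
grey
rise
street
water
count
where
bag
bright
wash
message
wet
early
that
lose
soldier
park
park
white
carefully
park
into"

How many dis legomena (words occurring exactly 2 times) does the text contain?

8

Frequencies: park:3, me:2, paint:2, count:2, lose:2, bag:2, bright:2, rise:2, message:2, year:1, cold:1, plate:1, foot:1, remember:1, earth:1, carry:1, table:1, coat:1, read:1, grey:1, … (11 more, each freq 1)
Words with frequency 2: bag, bright, count, lose, me, message, paint, rise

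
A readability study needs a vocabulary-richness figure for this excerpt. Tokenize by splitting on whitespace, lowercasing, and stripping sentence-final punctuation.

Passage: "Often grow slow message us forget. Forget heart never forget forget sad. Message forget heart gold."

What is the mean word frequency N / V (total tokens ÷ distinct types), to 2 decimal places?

N = 16 tokens, V = 10 types.
Mean frequency = N / V = 16 / 10 = 1.60

1.60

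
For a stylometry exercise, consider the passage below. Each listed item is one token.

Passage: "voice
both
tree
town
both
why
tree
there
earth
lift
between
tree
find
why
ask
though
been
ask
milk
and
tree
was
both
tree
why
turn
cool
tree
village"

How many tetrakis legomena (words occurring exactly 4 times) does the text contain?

Frequencies: tree:6, both:3, why:3, ask:2, voice:1, town:1, there:1, earth:1, lift:1, between:1, find:1, though:1, been:1, milk:1, and:1, was:1, turn:1, cool:1, village:1
Words with frequency 4: (none)

0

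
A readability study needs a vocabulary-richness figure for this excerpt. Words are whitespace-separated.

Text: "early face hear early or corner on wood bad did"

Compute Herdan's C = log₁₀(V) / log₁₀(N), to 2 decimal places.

N = 10, V = 9.
log₁₀(V) = 0.954243, log₁₀(N) = 1.000000
C = 0.954243 / 1.000000 = 0.95

0.95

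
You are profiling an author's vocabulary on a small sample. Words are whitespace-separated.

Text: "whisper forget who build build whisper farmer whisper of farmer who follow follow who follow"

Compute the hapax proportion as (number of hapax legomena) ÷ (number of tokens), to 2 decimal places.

0.13

Frequencies: whisper:3, who:3, follow:3, build:2, farmer:2, forget:1, of:1
Hapax count = 2; token count = 15.
Ratio = 2 / 15 = 0.13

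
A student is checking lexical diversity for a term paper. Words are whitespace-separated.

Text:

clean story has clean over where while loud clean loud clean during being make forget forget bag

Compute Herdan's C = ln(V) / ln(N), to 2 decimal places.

N = 17, V = 12.
ln(V) = 2.484907, ln(N) = 2.833213
C = 2.484907 / 2.833213 = 0.88

0.88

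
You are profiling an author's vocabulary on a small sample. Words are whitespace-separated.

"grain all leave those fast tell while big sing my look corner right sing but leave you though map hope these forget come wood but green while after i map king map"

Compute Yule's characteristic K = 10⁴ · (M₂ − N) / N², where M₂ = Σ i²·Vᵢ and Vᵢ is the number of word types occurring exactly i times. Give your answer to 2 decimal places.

Frequencies: map:3, leave:2, while:2, sing:2, but:2, grain:1, all:1, those:1, fast:1, tell:1, big:1, my:1, look:1, corner:1, right:1, you:1, though:1, hope:1, these:1, forget:1, … (6 more, each freq 1)
N = 32. Frequency spectrum: V_1=21, V_2=4, V_3=1
M₂ = 1²·21 + 2²·4 + 3²·1 = 46
K = 10000 × (46 − 32) / 32² = 136.72

136.72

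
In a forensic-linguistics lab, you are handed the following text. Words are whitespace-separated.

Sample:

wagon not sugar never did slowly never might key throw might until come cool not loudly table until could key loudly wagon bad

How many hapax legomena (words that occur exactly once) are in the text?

Frequencies: wagon:2, not:2, never:2, might:2, key:2, until:2, loudly:2, sugar:1, did:1, slowly:1, throw:1, come:1, cool:1, table:1, could:1, bad:1
Hapax (freq=1): bad, come, cool, could, did, slowly, sugar, table, throw

9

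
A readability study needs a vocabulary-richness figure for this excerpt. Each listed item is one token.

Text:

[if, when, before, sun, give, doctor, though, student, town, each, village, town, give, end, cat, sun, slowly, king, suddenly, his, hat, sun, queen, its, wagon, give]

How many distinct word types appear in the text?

21

Distinct types: {before, cat, doctor, each, end, give, hat, his, if, its, king, queen, slowly, student, suddenly, sun, though, town, village, wagon, when}
V = 21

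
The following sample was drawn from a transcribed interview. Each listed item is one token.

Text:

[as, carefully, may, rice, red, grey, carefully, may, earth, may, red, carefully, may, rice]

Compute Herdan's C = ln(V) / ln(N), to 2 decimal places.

N = 14, V = 7.
ln(V) = 1.945910, ln(N) = 2.639057
C = 1.945910 / 2.639057 = 0.74

0.74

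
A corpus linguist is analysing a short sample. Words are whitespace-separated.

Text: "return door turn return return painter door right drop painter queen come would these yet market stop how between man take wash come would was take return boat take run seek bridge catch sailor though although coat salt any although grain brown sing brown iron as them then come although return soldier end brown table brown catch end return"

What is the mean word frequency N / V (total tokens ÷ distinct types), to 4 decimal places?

N = 59 tokens, V = 40 types.
Mean frequency = N / V = 59 / 40 = 1.4750

1.4750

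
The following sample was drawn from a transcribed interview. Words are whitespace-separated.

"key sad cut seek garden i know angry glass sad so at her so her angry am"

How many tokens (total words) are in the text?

Tokens: key, sad, cut, seek, garden, i, know, angry, glass, sad, so, at, her, so, her, angry, am
N = 17

17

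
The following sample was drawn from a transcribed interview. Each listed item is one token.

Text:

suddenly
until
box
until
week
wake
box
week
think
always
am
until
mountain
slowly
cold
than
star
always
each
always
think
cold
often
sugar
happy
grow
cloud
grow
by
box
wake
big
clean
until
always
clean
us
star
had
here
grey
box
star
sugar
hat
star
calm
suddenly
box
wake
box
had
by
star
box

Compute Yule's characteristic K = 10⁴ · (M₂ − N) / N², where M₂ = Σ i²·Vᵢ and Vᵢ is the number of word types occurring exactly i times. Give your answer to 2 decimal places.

Frequencies: box:7, star:5, until:4, always:4, wake:3, suddenly:2, week:2, think:2, cold:2, sugar:2, grow:2, by:2, clean:2, had:2, am:1, mountain:1, slowly:1, than:1, each:1, often:1, … (8 more, each freq 1)
N = 55. Frequency spectrum: V_1=14, V_2=9, V_3=1, V_4=2, V_5=1, V_7=1
M₂ = 1²·14 + 2²·9 + 3²·1 + 4²·2 + 5²·1 + 7²·1 = 165
K = 10000 × (165 − 55) / 55² = 363.64

363.64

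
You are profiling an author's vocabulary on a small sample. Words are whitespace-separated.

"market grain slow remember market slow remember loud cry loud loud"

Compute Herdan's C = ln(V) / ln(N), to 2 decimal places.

0.75

N = 11, V = 6.
ln(V) = 1.791759, ln(N) = 2.397895
C = 1.791759 / 2.397895 = 0.75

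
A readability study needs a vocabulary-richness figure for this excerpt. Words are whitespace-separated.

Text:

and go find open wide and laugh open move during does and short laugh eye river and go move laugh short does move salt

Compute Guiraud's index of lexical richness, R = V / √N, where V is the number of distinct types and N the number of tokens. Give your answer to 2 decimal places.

N = 24, V = 13.
√N = 4.898979
R = 13 / 4.898979 = 2.65

2.65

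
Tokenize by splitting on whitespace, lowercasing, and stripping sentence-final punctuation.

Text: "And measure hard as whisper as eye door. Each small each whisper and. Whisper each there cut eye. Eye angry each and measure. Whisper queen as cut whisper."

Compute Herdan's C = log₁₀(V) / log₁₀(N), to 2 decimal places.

0.77

N = 28, V = 13.
log₁₀(V) = 1.113943, log₁₀(N) = 1.447158
C = 1.113943 / 1.447158 = 0.77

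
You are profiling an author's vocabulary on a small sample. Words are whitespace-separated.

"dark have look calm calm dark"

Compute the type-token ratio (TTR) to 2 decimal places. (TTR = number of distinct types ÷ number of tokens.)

0.67

N = 6 tokens, V = 4 types.
TTR = V / N = 4 / 6 = 0.67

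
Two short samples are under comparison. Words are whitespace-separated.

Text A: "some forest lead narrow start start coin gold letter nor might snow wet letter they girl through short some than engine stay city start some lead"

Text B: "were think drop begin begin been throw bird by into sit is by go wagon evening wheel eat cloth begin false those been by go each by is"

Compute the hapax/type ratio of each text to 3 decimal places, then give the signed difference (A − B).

0.050

A: hapax=16, V=20, ratio=0.800
B: hapax=15, V=20, ratio=0.750
Difference = 0.800 − 0.750 = 0.050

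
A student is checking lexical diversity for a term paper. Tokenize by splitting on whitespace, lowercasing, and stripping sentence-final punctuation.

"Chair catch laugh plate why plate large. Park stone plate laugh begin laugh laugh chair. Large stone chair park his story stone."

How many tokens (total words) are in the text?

22

Tokens: chair, catch, laugh, plate, why, plate, large, park, stone, plate, laugh, begin, laugh, laugh, chair, large, stone, chair, park, his, story, stone
N = 22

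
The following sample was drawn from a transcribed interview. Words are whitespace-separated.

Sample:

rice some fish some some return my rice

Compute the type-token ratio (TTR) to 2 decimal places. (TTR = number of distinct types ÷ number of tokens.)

0.63

N = 8 tokens, V = 5 types.
TTR = V / N = 5 / 8 = 0.63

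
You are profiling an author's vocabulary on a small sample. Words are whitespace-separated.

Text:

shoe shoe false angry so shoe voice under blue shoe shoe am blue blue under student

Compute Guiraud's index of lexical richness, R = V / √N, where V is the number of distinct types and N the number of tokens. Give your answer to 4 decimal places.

2.2500

N = 16, V = 9.
√N = 4.000000
R = 9 / 4.000000 = 2.2500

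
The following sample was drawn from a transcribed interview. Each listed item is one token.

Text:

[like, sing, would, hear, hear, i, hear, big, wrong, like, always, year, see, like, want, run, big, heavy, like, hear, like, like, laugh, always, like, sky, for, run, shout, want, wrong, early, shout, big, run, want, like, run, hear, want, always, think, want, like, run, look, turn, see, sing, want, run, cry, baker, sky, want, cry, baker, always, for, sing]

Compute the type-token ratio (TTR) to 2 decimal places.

N = 60 tokens, V = 23 types.
TTR = V / N = 23 / 60 = 0.38

0.38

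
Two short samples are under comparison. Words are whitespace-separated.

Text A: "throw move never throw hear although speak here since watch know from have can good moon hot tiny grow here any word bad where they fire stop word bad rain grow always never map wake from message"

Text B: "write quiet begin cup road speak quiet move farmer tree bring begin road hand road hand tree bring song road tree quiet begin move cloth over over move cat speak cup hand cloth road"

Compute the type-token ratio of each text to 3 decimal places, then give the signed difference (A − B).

TTR(A) = 30/37 = 0.811
TTR(B) = 15/34 = 0.441
Difference = 0.811 − 0.441 = 0.370

0.370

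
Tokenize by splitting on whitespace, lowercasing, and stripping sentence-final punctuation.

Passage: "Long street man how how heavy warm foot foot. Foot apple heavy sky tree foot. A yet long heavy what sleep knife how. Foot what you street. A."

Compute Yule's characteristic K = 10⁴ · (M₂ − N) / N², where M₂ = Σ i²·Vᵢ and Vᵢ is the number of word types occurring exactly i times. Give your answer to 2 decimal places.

510.20

Frequencies: foot:5, how:3, heavy:3, long:2, street:2, a:2, what:2, man:1, warm:1, apple:1, sky:1, tree:1, yet:1, sleep:1, knife:1, you:1
N = 28. Frequency spectrum: V_1=9, V_2=4, V_3=2, V_5=1
M₂ = 1²·9 + 2²·4 + 3²·2 + 5²·1 = 68
K = 10000 × (68 − 28) / 28² = 510.20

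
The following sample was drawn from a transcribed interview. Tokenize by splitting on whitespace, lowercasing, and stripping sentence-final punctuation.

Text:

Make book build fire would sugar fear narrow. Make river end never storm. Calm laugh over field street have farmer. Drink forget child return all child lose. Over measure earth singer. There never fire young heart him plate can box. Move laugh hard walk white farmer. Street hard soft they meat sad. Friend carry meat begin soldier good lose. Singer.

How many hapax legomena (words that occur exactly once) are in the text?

36

Frequencies: make:2, fire:2, never:2, laugh:2, over:2, street:2, farmer:2, child:2, lose:2, singer:2, hard:2, meat:2, book:1, build:1, would:1, sugar:1, fear:1, narrow:1, river:1, end:1, … (28 more, each freq 1)
Hapax (freq=1): all, begin, book, box, build, calm, can, carry, drink, earth, end, fear, field, forget, friend, good, have, heart, him, measure, move, narrow, plate, return, river, sad, soft, soldier, storm, sugar, there, they, walk, white, would, young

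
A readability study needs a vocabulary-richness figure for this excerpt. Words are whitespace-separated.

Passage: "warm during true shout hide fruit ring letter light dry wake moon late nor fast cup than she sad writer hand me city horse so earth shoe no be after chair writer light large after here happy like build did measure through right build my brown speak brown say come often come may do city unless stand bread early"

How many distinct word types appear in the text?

52

Distinct types: {after, be, bread, brown, build, chair, city, come, cup, did, do, dry, during, early, earth, fast, fruit, hand, happy, here, hide, horse, large, late, letter, light, like, may, me, measure, moon, my, no, nor, often, right, ring, sad, say, she, shoe, shout, so, speak, stand, than, through, true, unless, wake, warm, writer}
V = 52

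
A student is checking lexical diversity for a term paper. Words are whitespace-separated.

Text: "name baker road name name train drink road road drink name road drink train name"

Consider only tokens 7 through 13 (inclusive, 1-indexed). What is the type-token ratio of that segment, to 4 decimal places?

Segment tokens 7–13: drink, road, road, drink, name, road, drink
Segment N = 7, segment V = 3.
TTR = 3 / 7 = 0.4286

0.4286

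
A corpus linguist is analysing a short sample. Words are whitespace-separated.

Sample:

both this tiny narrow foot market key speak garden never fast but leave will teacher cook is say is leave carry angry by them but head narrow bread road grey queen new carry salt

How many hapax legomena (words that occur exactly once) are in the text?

Frequencies: narrow:2, but:2, leave:2, is:2, carry:2, both:1, this:1, tiny:1, foot:1, market:1, key:1, speak:1, garden:1, never:1, fast:1, will:1, teacher:1, cook:1, say:1, angry:1, … (9 more, each freq 1)
Hapax (freq=1): angry, both, bread, by, cook, fast, foot, garden, grey, head, key, market, never, new, queen, road, salt, say, speak, teacher, them, this, tiny, will

24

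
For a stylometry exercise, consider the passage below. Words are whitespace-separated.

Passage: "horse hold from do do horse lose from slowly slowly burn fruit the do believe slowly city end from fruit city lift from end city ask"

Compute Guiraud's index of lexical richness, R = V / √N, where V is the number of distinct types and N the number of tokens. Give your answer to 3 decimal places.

N = 26, V = 14.
√N = 5.099020
R = 14 / 5.099020 = 2.746

2.746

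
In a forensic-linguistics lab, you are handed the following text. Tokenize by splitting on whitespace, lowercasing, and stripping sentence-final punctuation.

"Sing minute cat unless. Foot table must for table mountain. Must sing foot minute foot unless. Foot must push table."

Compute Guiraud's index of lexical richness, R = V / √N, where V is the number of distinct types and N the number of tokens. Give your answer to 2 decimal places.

2.24

N = 20, V = 10.
√N = 4.472136
R = 10 / 4.472136 = 2.24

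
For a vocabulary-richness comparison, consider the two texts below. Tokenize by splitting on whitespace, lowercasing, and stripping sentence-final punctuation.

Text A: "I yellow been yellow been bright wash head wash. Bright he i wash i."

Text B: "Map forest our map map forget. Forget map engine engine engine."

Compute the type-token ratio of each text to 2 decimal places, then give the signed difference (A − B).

TTR(A) = 7/14 = 0.50
TTR(B) = 5/11 = 0.45
Difference = 0.50 − 0.45 = 0.05

0.05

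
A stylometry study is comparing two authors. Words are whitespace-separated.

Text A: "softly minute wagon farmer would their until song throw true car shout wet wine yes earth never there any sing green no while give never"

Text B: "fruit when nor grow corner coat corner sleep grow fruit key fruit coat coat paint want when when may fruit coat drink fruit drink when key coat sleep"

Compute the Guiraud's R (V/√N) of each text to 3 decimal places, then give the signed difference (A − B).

2.532

A: V=24, N=25, R=4.800
B: V=12, N=28, R=2.268
Difference = 4.800 − 2.268 = 2.532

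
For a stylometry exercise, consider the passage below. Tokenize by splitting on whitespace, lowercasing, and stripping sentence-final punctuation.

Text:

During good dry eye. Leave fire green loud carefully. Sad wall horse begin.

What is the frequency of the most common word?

1

Frequencies: during:1, good:1, dry:1, eye:1, leave:1, fire:1, green:1, loud:1, carefully:1, sad:1, wall:1, horse:1, begin:1
Most common: 'during' with frequency 1.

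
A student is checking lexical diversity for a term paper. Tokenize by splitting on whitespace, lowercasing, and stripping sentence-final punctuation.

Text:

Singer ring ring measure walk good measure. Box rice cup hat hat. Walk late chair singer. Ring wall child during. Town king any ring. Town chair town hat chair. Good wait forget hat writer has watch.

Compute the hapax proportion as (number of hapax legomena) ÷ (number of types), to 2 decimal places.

Frequencies: ring:4, hat:4, chair:3, town:3, singer:2, measure:2, walk:2, good:2, box:1, rice:1, cup:1, late:1, wall:1, child:1, during:1, king:1, any:1, wait:1, forget:1, writer:1, … (2 more, each freq 1)
Hapax count = 14; type count = 22.
Ratio = 14 / 22 = 0.64

0.64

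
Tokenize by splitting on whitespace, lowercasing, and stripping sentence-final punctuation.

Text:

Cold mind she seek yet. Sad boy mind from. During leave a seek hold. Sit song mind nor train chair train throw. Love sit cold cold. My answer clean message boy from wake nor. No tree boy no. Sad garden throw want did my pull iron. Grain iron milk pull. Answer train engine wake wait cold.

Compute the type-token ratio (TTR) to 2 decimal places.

0.63

N = 56 tokens, V = 35 types.
TTR = V / N = 35 / 56 = 0.63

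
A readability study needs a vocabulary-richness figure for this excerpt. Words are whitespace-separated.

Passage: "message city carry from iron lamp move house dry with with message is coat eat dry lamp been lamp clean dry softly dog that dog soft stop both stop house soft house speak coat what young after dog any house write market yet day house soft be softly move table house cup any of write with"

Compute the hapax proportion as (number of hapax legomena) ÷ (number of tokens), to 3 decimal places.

Frequencies: house:6, lamp:3, dry:3, with:3, dog:3, soft:3, message:2, move:2, coat:2, softly:2, stop:2, any:2, write:2, city:1, carry:1, from:1, iron:1, is:1, eat:1, been:1, … (14 more, each freq 1)
Hapax count = 21; token count = 56.
Ratio = 21 / 56 = 0.375

0.375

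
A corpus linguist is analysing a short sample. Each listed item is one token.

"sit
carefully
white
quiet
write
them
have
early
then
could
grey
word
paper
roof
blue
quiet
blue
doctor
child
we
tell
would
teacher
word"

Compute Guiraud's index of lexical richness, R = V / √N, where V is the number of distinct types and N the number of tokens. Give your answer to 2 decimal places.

N = 24, V = 21.
√N = 4.898979
R = 21 / 4.898979 = 4.29

4.29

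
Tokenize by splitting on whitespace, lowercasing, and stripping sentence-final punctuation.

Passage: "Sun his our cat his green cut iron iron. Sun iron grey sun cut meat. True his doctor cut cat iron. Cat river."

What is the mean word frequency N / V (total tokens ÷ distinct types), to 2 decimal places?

N = 23 tokens, V = 12 types.
Mean frequency = N / V = 23 / 12 = 1.92

1.92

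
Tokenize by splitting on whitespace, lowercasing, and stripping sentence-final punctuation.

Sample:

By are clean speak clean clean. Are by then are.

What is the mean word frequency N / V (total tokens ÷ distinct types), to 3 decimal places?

N = 10 tokens, V = 5 types.
Mean frequency = N / V = 10 / 5 = 2.000

2.000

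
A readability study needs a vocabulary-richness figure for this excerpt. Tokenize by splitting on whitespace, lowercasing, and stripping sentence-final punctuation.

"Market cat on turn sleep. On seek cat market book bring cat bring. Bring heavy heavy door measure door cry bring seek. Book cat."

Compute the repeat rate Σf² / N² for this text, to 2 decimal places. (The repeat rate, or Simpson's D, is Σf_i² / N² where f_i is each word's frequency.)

0.10

Frequencies: cat:4, bring:4, market:2, on:2, seek:2, book:2, heavy:2, door:2, turn:1, sleep:1, measure:1, cry:1
Σf² = 60; N² = 576
Repeat rate = 60 / 576 = 0.10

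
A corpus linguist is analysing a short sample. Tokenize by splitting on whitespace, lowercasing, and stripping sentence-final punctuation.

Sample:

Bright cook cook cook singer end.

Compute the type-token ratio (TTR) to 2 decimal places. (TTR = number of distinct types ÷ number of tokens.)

0.67

N = 6 tokens, V = 4 types.
TTR = V / N = 4 / 6 = 0.67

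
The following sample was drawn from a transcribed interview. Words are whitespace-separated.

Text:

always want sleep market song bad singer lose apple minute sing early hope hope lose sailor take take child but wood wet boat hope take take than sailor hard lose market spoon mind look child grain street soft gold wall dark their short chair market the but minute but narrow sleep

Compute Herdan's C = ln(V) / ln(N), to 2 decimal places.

N = 51, V = 36.
ln(V) = 3.583519, ln(N) = 3.931826
C = 3.583519 / 3.931826 = 0.91

0.91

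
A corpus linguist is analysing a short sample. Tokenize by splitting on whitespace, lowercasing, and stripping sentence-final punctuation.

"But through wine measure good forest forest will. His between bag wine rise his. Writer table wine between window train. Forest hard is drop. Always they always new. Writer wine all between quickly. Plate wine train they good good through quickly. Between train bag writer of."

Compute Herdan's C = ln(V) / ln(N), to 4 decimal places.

N = 46, V = 25.
ln(V) = 3.218876, ln(N) = 3.828641
C = 3.218876 / 3.828641 = 0.8407

0.8407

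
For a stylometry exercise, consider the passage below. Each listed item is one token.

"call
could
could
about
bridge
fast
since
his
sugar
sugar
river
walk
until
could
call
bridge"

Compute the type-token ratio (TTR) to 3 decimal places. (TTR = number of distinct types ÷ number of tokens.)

N = 16 tokens, V = 11 types.
TTR = V / N = 11 / 16 = 0.688

0.688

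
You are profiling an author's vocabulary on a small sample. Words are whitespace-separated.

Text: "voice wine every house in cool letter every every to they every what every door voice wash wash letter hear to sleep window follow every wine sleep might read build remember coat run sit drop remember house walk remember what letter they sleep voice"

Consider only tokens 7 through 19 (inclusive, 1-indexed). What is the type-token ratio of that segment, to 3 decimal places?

0.615

Segment tokens 7–19: letter, every, every, to, they, every, what, every, door, voice, wash, wash, letter
Segment N = 13, segment V = 8.
TTR = 8 / 13 = 0.615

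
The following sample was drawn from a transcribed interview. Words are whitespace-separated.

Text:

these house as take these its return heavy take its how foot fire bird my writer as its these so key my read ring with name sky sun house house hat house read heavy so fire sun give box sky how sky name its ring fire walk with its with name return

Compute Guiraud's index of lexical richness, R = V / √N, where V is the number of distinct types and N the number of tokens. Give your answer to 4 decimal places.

3.4669

N = 52, V = 25.
√N = 7.211103
R = 25 / 7.211103 = 3.4669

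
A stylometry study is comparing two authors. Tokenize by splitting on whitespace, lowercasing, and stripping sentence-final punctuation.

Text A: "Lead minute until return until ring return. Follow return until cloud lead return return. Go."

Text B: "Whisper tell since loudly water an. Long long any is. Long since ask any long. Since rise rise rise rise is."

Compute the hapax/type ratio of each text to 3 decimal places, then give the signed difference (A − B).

A: hapax=5, V=8, ratio=0.625
B: hapax=6, V=11, ratio=0.545
Difference = 0.625 − 0.545 = 0.080

0.080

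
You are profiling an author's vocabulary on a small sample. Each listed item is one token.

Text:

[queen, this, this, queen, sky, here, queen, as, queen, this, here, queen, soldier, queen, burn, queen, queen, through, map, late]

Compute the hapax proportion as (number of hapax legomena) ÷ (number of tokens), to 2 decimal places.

Frequencies: queen:8, this:3, here:2, sky:1, as:1, soldier:1, burn:1, through:1, map:1, late:1
Hapax count = 7; token count = 20.
Ratio = 7 / 20 = 0.35

0.35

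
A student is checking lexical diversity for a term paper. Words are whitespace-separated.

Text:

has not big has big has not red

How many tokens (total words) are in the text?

8

Tokens: has, not, big, has, big, has, not, red
N = 8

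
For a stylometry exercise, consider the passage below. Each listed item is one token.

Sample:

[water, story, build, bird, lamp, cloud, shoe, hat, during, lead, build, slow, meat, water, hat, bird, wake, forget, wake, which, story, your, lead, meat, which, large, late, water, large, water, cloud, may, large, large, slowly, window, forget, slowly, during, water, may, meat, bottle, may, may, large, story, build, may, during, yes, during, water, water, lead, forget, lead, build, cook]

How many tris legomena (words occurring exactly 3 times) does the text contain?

3

Frequencies: water:7, large:5, may:5, build:4, during:4, lead:4, story:3, meat:3, forget:3, bird:2, cloud:2, hat:2, wake:2, which:2, slowly:2, lamp:1, shoe:1, slow:1, your:1, late:1, … (4 more, each freq 1)
Words with frequency 3: forget, meat, story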